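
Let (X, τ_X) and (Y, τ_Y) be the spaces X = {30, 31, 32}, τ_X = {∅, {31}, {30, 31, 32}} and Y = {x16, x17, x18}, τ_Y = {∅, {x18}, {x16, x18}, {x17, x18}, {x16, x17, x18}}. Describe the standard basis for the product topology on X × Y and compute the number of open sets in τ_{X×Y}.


Basis B = {∅ × ∅, {31} × {x18}, {31} × {x16, x18}, {31} × {x17, x18}, {30, 31, 32} × {x18}, {31} × {x16, x17, x18}, {30, 31, 32} × {x16, x18}, {30, 31, 32} × {x17, x18}, {30, 31, 32} × {x16, x17, x18}}; |τ_{X×Y}| = 14.

Enumerate products U × V with U ∈ τ_X, V ∈ τ_Y (deduplicated):
  ∅ × ∅ = {} (∅)
  {31} × {x18} = {(31,x18)}
  {31} × {x16, x18} = {(31,x16), (31,x18)}
  {31} × {x17, x18} = {(31,x17), (31,x18)}
  {30, 31, 32} × {x18} = {(30,x18), (31,x18), (32,x18)}
  {31} × {x16, x17, x18} = {(31,x16), (31,x17), (31,x18)}
  {30, 31, 32} × {x16, x18} = {(30,x16), (30,x18), (31,x16), (31,x18), (32,x16), (32,x18)}
  {30, 31, 32} × {x17, x18} = {(30,x17), (30,x18), (31,x17), (31,x18), (32,x17), (32,x18)}
  {30, 31, 32} × {x16, x17, x18} = {(30,x16), (30,x17), (30,x18), (31,x16), (31,x17), (31,x18), (32,x16), (32,x17), (32,x18)}
These 9 distinct sets form the basis B.
Close under arbitrary unions to get τ_{X×Y}; counting gives |τ_{X×Y}| = 14.


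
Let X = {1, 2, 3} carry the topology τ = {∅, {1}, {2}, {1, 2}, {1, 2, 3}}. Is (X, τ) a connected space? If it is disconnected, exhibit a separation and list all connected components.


(X, τ) is connected.

Find clopen sets (U ∈ τ with X ∖ U ∈ τ):
  U = ∅, X ∖ U = {1, 2, 3} — both open, so U is clopen.
  U = {1, 2, 3}, X ∖ U = ∅ — both open, so U is clopen.
Only trivial clopens (∅ and X) exist, so (X, τ) is connected.
Compute connected components by grouping points that agree on all clopens:
  component: {1, 2, 3}


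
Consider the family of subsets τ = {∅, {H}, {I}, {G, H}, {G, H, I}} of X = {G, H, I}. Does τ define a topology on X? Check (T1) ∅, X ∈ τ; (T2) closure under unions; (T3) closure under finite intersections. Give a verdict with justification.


τ is NOT a topology on X.

Axiom (T1): ∅ ∈ τ? Yes; X ∈ τ? Yes.
Axiom (T2/T3): check pairwise unions and intersections of members of τ.
Counterexample for (T2): {H} ∪ {I} = {H, I} ∉ τ. Therefore τ is NOT a topology.


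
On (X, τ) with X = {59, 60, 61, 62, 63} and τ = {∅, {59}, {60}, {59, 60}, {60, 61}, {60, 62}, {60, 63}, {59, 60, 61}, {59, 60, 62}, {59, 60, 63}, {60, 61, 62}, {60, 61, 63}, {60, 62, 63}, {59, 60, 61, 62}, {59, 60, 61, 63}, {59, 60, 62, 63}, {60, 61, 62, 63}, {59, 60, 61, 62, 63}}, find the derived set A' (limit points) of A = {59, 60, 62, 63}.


A' = {61, 62, 63}

For each x ∈ X, list the open sets U ∈ τ with x ∈ U, then check whether U ∩ (A ∖ {x}) ≠ ∅ for every such U.
  x = 59: open {59} ∋ x has {59} ∩ (A ∖ {59}) = ∅, so x is NOT a limit point.
  x = 60: open {60} ∋ x has {60} ∩ (A ∖ {60}) = ∅, so x is NOT a limit point.
  x = 61: opens ∋ x are {60, 61}, {59, 60, 61}, {60, 61, 62}, {60, 61, 63}, {59, 60, 61, 62}, {59, 60, 61, 63}, {60, 61, 62, 63}, {59, 60, 61, 62, 63}; each meets A ∖ {61}, so x IS a limit point.
  x = 62: opens ∋ x are {60, 62}, {59, 60, 62}, {60, 61, 62}, {60, 62, 63}, {59, 60, 61, 62}, {59, 60, 62, 63}, {60, 61, 62, 63}, {59, 60, 61, 62, 63}; each meets A ∖ {62}, so x IS a limit point.
  x = 63: opens ∋ x are {60, 63}, {59, 60, 63}, {60, 61, 63}, {60, 62, 63}, {59, 60, 61, 63}, {59, 60, 62, 63}, {60, 61, 62, 63}, {59, 60, 61, 62, 63}; each meets A ∖ {63}, so x IS a limit point.
Collecting: A' = {61, 62, 63}.


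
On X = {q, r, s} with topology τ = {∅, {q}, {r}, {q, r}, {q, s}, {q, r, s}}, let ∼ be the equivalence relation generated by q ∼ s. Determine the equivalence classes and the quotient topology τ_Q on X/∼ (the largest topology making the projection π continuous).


X/∼ = {[q=s], [r]}; |τ_Q| = 4.

Equivalence classes: [q=s], [r].
Quotient map π: X → X/∼ sends q ↦ [q=s], r ↦ [r], s ↦ [q=s].
For each subset V ⊆ X/∼, compute π^{-1}(V) ⊆ X and check whether π^{-1}(V) ∈ τ. V is open in τ_Q iff π^{-1}(V) ∈ τ.
  V = {}: π^{-1}(V) = ∅ ∈ τ ✓.
  V = {[q=s]}: π^{-1}(V) = {q, s} ∈ τ ✓.
  V = {[r]}: π^{-1}(V) = {r} ∈ τ ✓.
  V = {[q=s], [r]}: π^{-1}(V) = {q, r, s} ∈ τ ✓.
Open sets in the quotient: τ_Q = {{}, {[q=s]}, {[r]}, {[q=s], [r]}} (4 elements).


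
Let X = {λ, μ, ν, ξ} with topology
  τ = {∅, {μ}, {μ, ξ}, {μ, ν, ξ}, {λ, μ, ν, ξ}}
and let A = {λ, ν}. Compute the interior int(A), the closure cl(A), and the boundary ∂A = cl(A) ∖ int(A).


int(A) = ∅, cl(A) = {λ, ν}, ∂A = {λ, ν}.

Closed sets in (X, τ) are complements of opens:
  closed(X, τ) = {∅, {λ}, {λ, ν}, {λ, ν, ξ}, {λ, μ, ν, ξ}}.
int(A) = ⋃ {U ∈ τ : U ⊆ A}. Opens contained in A: ∅.
Taking the union of these: int(A) = ∅.
cl(A) = ⋂ {C closed : A ⊆ C}. Closed sets containing A: {λ, ν}, {λ, ν, ξ}, {λ, μ, ν, ξ}.
Intersecting these: cl(A) = {λ, ν}.
∂A = cl(A) ∖ int(A) = {λ, ν} ∖ ∅ = {λ, ν}.


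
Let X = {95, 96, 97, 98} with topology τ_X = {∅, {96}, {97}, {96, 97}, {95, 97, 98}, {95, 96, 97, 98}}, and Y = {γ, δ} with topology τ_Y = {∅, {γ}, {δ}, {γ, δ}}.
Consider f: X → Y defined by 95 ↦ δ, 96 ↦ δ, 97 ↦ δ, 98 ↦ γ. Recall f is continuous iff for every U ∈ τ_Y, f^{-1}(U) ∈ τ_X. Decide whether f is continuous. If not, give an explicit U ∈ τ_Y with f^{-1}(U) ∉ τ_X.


f is NOT continuous.

Compute f^{-1}(U) for each U ∈ τ_Y:
  U = ∅: f^{-1}(U) = ∅ ∈ τ_X ✓.
  U = {γ}: f^{-1}(U) = {98} ∉ τ_X ✗.
  U = {δ}: f^{-1}(U) = {95, 96, 97} ∉ τ_X ✗.
  U = {γ, δ}: f^{-1}(U) = {95, 96, 97, 98} ∈ τ_X ✓.
Found U = {γ} with f^{-1}(U) = {98} not in τ_X. Therefore f is NOT continuous.


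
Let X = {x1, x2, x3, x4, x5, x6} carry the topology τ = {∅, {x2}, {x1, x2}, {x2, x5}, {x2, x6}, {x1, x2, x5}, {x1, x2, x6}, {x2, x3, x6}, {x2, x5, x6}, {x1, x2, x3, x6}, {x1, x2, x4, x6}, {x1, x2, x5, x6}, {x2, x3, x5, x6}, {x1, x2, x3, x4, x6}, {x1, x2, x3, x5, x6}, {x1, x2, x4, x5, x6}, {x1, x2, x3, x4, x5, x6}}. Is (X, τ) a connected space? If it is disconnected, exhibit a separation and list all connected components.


(X, τ) is connected.

Find clopen sets (U ∈ τ with X ∖ U ∈ τ):
  U = ∅, X ∖ U = {x1, x2, x3, x4, x5, x6} — both open, so U is clopen.
  U = {x1, x2, x3, x4, x5, x6}, X ∖ U = ∅ — both open, so U is clopen.
Only trivial clopens (∅ and X) exist, so (X, τ) is connected.
Compute connected components by grouping points that agree on all clopens:
  component: {x1, x2, x3, x4, x5, x6}


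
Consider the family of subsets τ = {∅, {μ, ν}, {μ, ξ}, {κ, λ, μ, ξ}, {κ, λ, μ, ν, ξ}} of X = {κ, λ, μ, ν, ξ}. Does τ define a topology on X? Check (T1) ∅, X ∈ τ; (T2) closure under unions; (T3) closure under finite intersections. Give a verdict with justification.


τ is NOT a topology on X.

Axiom (T1): ∅ ∈ τ? Yes; X ∈ τ? Yes.
Axiom (T2/T3): check pairwise unions and intersections of members of τ.
Counterexample for (T3): {μ, ν} ∩ {μ, ξ} = {μ} ∉ τ. Therefore τ is NOT a topology.


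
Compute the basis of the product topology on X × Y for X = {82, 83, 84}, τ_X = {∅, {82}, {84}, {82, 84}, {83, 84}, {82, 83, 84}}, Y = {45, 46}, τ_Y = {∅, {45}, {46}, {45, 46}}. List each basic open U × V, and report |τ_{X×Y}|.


Basis B = {∅ × ∅, {82} × {45}, {82} × {46}, {84} × {45}, {84} × {46}, {82} × {45, 46}, {82, 84} × {45}, {82, 84} × {46}, {83, 84} × {45}, {83, 84} × {46}, {84} × {45, 46}, {82, 83, 84} × {45}, {82, 83, 84} × {46}, {82, 84} × {45, 46}, {83, 84} × {45, 46}, {82, 83, 84} × {45, 46}}; |τ_{X×Y}| = 36.

Enumerate products U × V with U ∈ τ_X, V ∈ τ_Y (deduplicated):
  ∅ × ∅ = {} (∅)
  {82} × {45} = {(82,45)}
  {82} × {46} = {(82,46)}
  {84} × {45} = {(84,45)}
  {84} × {46} = {(84,46)}
  {82} × {45, 46} = {(82,45), (82,46)}
  {82, 84} × {45} = {(82,45), (84,45)}
  {82, 84} × {46} = {(82,46), (84,46)}
  {83, 84} × {45} = {(83,45), (84,45)}
  {83, 84} × {46} = {(83,46), (84,46)}
  {84} × {45, 46} = {(84,45), (84,46)}
  {82, 83, 84} × {45} = {(82,45), (83,45), (84,45)}
  {82, 83, 84} × {46} = {(82,46), (83,46), (84,46)}
  {82, 84} × {45, 46} = {(82,45), (82,46), (84,45), (84,46)}
  {83, 84} × {45, 46} = {(83,45), (83,46), (84,45), (84,46)}
  {82, 83, 84} × {45, 46} = {(82,45), (82,46), (83,45), (83,46), (84,45), (84,46)}
These 16 distinct sets form the basis B.
Close under arbitrary unions to get τ_{X×Y}; counting gives |τ_{X×Y}| = 36.


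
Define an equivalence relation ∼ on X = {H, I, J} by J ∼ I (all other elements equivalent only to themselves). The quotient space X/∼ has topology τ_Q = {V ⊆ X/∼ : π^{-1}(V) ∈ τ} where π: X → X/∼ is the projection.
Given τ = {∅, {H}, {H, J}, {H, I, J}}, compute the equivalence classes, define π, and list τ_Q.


X/∼ = {[H], [I=J]}; |τ_Q| = 3.

Equivalence classes: [H], [I=J].
Quotient map π: X → X/∼ sends H ↦ [H], I ↦ [I=J], J ↦ [I=J].
For each subset V ⊆ X/∼, compute π^{-1}(V) ⊆ X and check whether π^{-1}(V) ∈ τ. V is open in τ_Q iff π^{-1}(V) ∈ τ.
  V = {}: π^{-1}(V) = ∅ ∈ τ ✓.
  V = {[H]}: π^{-1}(V) = {H} ∈ τ ✓.
  V = {[I=J]}: π^{-1}(V) = {I, J} ∉ τ ✗.
  V = {[H], [I=J]}: π^{-1}(V) = {H, I, J} ∈ τ ✓.
Open sets in the quotient: τ_Q = {{}, {[H]}, {[H], [I=J]}} (3 elements).


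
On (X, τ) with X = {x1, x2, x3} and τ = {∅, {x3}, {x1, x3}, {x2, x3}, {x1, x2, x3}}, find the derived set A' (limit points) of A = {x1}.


A' = ∅

For each x ∈ X, list the open sets U ∈ τ with x ∈ U, then check whether U ∩ (A ∖ {x}) ≠ ∅ for every such U.
  x = x1: open {x1, x3} ∋ x has {x1, x3} ∩ (A ∖ {x1}) = ∅, so x is NOT a limit point.
  x = x2: open {x2, x3} ∋ x has {x2, x3} ∩ (A ∖ {x2}) = ∅, so x is NOT a limit point.
  x = x3: open {x3} ∋ x has {x3} ∩ (A ∖ {x3}) = ∅, so x is NOT a limit point.
Collecting: A' = ∅.


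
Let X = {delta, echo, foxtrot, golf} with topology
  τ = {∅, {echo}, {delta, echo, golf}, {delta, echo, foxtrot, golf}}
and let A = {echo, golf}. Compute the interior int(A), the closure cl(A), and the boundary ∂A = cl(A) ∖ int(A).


int(A) = {echo}, cl(A) = {delta, echo, foxtrot, golf}, ∂A = {delta, foxtrot, golf}.

Closed sets in (X, τ) are complements of opens:
  closed(X, τ) = {∅, {foxtrot}, {delta, foxtrot, golf}, {delta, echo, foxtrot, golf}}.
int(A) = ⋃ {U ∈ τ : U ⊆ A}. Opens contained in A: ∅, {echo}.
Taking the union of these: int(A) = {echo}.
cl(A) = ⋂ {C closed : A ⊆ C}. Closed sets containing A: {delta, echo, foxtrot, golf}.
Intersecting these: cl(A) = {delta, echo, foxtrot, golf}.
∂A = cl(A) ∖ int(A) = {delta, echo, foxtrot, golf} ∖ {echo} = {delta, foxtrot, golf}.


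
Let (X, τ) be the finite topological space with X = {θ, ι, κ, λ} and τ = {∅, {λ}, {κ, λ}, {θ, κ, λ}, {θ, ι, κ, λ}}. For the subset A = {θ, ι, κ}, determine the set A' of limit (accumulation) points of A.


A' = {θ, ι}

For each x ∈ X, list the open sets U ∈ τ with x ∈ U, then check whether U ∩ (A ∖ {x}) ≠ ∅ for every such U.
  x = θ: opens ∋ x are {θ, κ, λ}, {θ, ι, κ, λ}; each meets A ∖ {θ}, so x IS a limit point.
  x = ι: opens ∋ x are {θ, ι, κ, λ}; each meets A ∖ {ι}, so x IS a limit point.
  x = κ: open {κ, λ} ∋ x has {κ, λ} ∩ (A ∖ {κ}) = ∅, so x is NOT a limit point.
  x = λ: open {λ} ∋ x has {λ} ∩ (A ∖ {λ}) = ∅, so x is NOT a limit point.
Collecting: A' = {θ, ι}.


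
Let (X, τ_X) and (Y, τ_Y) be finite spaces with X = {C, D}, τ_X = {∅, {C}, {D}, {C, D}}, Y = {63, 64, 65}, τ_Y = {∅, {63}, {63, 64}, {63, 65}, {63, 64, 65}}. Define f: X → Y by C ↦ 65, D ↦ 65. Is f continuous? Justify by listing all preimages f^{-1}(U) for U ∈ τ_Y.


f IS continuous.

Compute f^{-1}(U) for each U ∈ τ_Y:
  U = ∅: f^{-1}(U) = ∅ ∈ τ_X ✓.
  U = {63}: f^{-1}(U) = ∅ ∈ τ_X ✓.
  U = {63, 64}: f^{-1}(U) = ∅ ∈ τ_X ✓.
  U = {63, 65}: f^{-1}(U) = {C, D} ∈ τ_X ✓.
  U = {63, 64, 65}: f^{-1}(U) = {C, D} ∈ τ_X ✓.
Every preimage lies in τ_X, so f IS continuous.


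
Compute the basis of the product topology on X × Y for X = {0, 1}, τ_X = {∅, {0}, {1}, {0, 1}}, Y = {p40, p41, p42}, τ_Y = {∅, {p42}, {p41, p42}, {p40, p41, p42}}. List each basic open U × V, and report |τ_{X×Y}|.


Basis B = {∅ × ∅, {0} × {p42}, {1} × {p42}, {0} × {p41, p42}, {0, 1} × {p42}, {1} × {p41, p42}, {0} × {p40, p41, p42}, {1} × {p40, p41, p42}, {0, 1} × {p41, p42}, {0, 1} × {p40, p41, p42}}; |τ_{X×Y}| = 16.

Enumerate products U × V with U ∈ τ_X, V ∈ τ_Y (deduplicated):
  ∅ × ∅ = {} (∅)
  {0} × {p42} = {(0,p42)}
  {1} × {p42} = {(1,p42)}
  {0} × {p41, p42} = {(0,p41), (0,p42)}
  {0, 1} × {p42} = {(0,p42), (1,p42)}
  {1} × {p41, p42} = {(1,p41), (1,p42)}
  {0} × {p40, p41, p42} = {(0,p40), (0,p41), (0,p42)}
  {1} × {p40, p41, p42} = {(1,p40), (1,p41), (1,p42)}
  {0, 1} × {p41, p42} = {(0,p41), (0,p42), (1,p41), (1,p42)}
  {0, 1} × {p40, p41, p42} = {(0,p40), (0,p41), (0,p42), (1,p40), (1,p41), (1,p42)}
These 10 distinct sets form the basis B.
Close under arbitrary unions to get τ_{X×Y}; counting gives |τ_{X×Y}| = 16.


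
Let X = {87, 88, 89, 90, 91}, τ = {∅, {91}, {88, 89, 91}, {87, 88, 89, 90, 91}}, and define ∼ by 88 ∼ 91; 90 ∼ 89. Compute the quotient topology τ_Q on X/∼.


X/∼ = {[87], [88=91], [89=90]}; |τ_Q| = 2.

Equivalence classes: [87], [88=91], [89=90].
Quotient map π: X → X/∼ sends 87 ↦ [87], 88 ↦ [88=91], 89 ↦ [89=90], 90 ↦ [89=90], 91 ↦ [88=91].
For each subset V ⊆ X/∼, compute π^{-1}(V) ⊆ X and check whether π^{-1}(V) ∈ τ. V is open in τ_Q iff π^{-1}(V) ∈ τ.
  V = {}: π^{-1}(V) = ∅ ∈ τ ✓.
  V = {[87]}: π^{-1}(V) = {87} ∉ τ ✗.
  V = {[88=91]}: π^{-1}(V) = {88, 91} ∉ τ ✗.
  V = {[87], [88=91]}: π^{-1}(V) = {87, 88, 91} ∉ τ ✗.
  V = {[89=90]}: π^{-1}(V) = {89, 90} ∉ τ ✗.
  V = {[87], [89=90]}: π^{-1}(V) = {87, 89, 90} ∉ τ ✗.
  V = {[88=91], [89=90]}: π^{-1}(V) = {88, 89, 90, 91} ∉ τ ✗.
  V = {[87], [88=91], [89=90]}: π^{-1}(V) = {87, 88, 89, 90, 91} ∈ τ ✓.
Open sets in the quotient: τ_Q = {{}, {[87], [88=91], [89=90]}} (2 elements).


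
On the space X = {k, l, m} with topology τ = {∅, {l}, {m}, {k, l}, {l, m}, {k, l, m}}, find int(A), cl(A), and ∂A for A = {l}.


int(A) = {l}, cl(A) = {k, l}, ∂A = {k}.

Closed sets in (X, τ) are complements of opens:
  closed(X, τ) = {∅, {k}, {m}, {k, l}, {k, m}, {k, l, m}}.
int(A) = ⋃ {U ∈ τ : U ⊆ A}. Opens contained in A: ∅, {l}.
Taking the union of these: int(A) = {l}.
cl(A) = ⋂ {C closed : A ⊆ C}. Closed sets containing A: {k, l}, {k, l, m}.
Intersecting these: cl(A) = {k, l}.
∂A = cl(A) ∖ int(A) = {k, l} ∖ {l} = {k}.


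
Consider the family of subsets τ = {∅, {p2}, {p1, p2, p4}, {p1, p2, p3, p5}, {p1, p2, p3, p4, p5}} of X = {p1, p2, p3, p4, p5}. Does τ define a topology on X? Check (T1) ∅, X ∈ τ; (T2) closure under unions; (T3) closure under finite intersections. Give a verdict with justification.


τ is NOT a topology on X.

Axiom (T1): ∅ ∈ τ? Yes; X ∈ τ? Yes.
Axiom (T2/T3): check pairwise unions and intersections of members of τ.
Counterexample for (T3): {p1, p2, p4} ∩ {p1, p2, p3, p5} = {p1, p2} ∉ τ. Therefore τ is NOT a topology.


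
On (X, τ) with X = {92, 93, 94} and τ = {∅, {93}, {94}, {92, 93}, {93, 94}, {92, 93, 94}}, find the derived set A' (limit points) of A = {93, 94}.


A' = {92}

For each x ∈ X, list the open sets U ∈ τ with x ∈ U, then check whether U ∩ (A ∖ {x}) ≠ ∅ for every such U.
  x = 92: opens ∋ x are {92, 93}, {92, 93, 94}; each meets A ∖ {92}, so x IS a limit point.
  x = 93: open {93} ∋ x has {93} ∩ (A ∖ {93}) = ∅, so x is NOT a limit point.
  x = 94: open {94} ∋ x has {94} ∩ (A ∖ {94}) = ∅, so x is NOT a limit point.
Collecting: A' = {92}.


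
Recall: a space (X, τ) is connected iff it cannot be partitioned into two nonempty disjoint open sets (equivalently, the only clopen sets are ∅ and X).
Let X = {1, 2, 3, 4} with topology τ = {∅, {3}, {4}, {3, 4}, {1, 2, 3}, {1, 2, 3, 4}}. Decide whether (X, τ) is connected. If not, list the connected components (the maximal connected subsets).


(X, τ) is disconnected; components = [{4}, {1, 2, 3}].

Find clopen sets (U ∈ τ with X ∖ U ∈ τ):
  U = ∅, X ∖ U = {1, 2, 3, 4} — both open, so U is clopen.
  U = {4}, X ∖ U = {1, 2, 3} — both open, so U is clopen.
  U = {1, 2, 3}, X ∖ U = {4} — both open, so U is clopen.
  U = {1, 2, 3, 4}, X ∖ U = ∅ — both open, so U is clopen.
Nontrivial clopen(s) exist: e.g. {1, 2, 3}. So (X, τ) is disconnected.
Compute connected components by grouping points that agree on all clopens:
  component: {4}
  component: {1, 2, 3}


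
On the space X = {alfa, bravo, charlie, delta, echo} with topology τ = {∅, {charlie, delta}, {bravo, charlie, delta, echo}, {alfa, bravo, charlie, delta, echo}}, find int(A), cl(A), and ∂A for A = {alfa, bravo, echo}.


int(A) = ∅, cl(A) = {alfa, bravo, echo}, ∂A = {alfa, bravo, echo}.

Closed sets in (X, τ) are complements of opens:
  closed(X, τ) = {∅, {alfa}, {alfa, bravo, echo}, {alfa, bravo, charlie, delta, echo}}.
int(A) = ⋃ {U ∈ τ : U ⊆ A}. Opens contained in A: ∅.
Taking the union of these: int(A) = ∅.
cl(A) = ⋂ {C closed : A ⊆ C}. Closed sets containing A: {alfa, bravo, echo}, {alfa, bravo, charlie, delta, echo}.
Intersecting these: cl(A) = {alfa, bravo, echo}.
∂A = cl(A) ∖ int(A) = {alfa, bravo, echo} ∖ ∅ = {alfa, bravo, echo}.


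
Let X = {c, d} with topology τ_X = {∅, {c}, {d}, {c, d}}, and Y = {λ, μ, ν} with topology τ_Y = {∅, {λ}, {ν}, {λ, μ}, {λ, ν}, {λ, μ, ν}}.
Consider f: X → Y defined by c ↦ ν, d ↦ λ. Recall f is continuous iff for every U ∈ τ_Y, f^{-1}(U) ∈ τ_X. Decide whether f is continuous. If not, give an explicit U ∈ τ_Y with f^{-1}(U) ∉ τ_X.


f IS continuous.

Compute f^{-1}(U) for each U ∈ τ_Y:
  U = ∅: f^{-1}(U) = ∅ ∈ τ_X ✓.
  U = {λ}: f^{-1}(U) = {d} ∈ τ_X ✓.
  U = {ν}: f^{-1}(U) = {c} ∈ τ_X ✓.
  U = {λ, μ}: f^{-1}(U) = {d} ∈ τ_X ✓.
  U = {λ, ν}: f^{-1}(U) = {c, d} ∈ τ_X ✓.
  U = {λ, μ, ν}: f^{-1}(U) = {c, d} ∈ τ_X ✓.
Every preimage lies in τ_X, so f IS continuous.


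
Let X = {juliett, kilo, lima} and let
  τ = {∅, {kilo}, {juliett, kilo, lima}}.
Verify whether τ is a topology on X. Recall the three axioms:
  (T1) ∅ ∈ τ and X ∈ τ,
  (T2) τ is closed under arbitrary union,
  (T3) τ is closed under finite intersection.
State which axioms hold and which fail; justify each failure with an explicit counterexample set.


τ IS a topology on X.

Axiom (T1): ∅ ∈ τ? Yes; X ∈ τ? Yes.
Axiom (T2/T3): check pairwise unions and intersections of members of τ.
All pairwise intersections and unions checked — each lies in τ. Therefore τ satisfies (T1), (T2), (T3): it IS a topology on X.


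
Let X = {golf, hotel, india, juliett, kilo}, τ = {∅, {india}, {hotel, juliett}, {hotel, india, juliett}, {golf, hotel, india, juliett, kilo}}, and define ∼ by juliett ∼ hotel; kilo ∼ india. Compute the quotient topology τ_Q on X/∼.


X/∼ = {[golf], [hotel=juliett], [india=kilo]}; |τ_Q| = 3.

Equivalence classes: [golf], [hotel=juliett], [india=kilo].
Quotient map π: X → X/∼ sends golf ↦ [golf], hotel ↦ [hotel=juliett], india ↦ [india=kilo], juliett ↦ [hotel=juliett], kilo ↦ [india=kilo].
For each subset V ⊆ X/∼, compute π^{-1}(V) ⊆ X and check whether π^{-1}(V) ∈ τ. V is open in τ_Q iff π^{-1}(V) ∈ τ.
  V = {}: π^{-1}(V) = ∅ ∈ τ ✓.
  V = {[golf]}: π^{-1}(V) = {golf} ∉ τ ✗.
  V = {[hotel=juliett]}: π^{-1}(V) = {hotel, juliett} ∈ τ ✓.
  V = {[golf], [hotel=juliett]}: π^{-1}(V) = {golf, hotel, juliett} ∉ τ ✗.
  V = {[india=kilo]}: π^{-1}(V) = {india, kilo} ∉ τ ✗.
  V = {[golf], [india=kilo]}: π^{-1}(V) = {golf, india, kilo} ∉ τ ✗.
  V = {[hotel=juliett], [india=kilo]}: π^{-1}(V) = {hotel, india, juliett, kilo} ∉ τ ✗.
  V = {[golf], [hotel=juliett], [india=kilo]}: π^{-1}(V) = {golf, hotel, india, juliett, kilo} ∈ τ ✓.
Open sets in the quotient: τ_Q = {{}, {[hotel=juliett]}, {[golf], [hotel=juliett], [india=kilo]}} (3 elements).


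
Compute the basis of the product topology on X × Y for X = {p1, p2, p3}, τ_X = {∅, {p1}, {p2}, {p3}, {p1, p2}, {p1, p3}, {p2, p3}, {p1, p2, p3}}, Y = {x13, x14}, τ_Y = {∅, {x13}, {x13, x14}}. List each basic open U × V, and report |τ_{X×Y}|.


Basis B = {∅ × ∅, {p1} × {x13}, {p2} × {x13}, {p3} × {x13}, {p1} × {x13, x14}, {p1, p2} × {x13}, {p1, p3} × {x13}, {p2} × {x13, x14}, {p2, p3} × {x13}, {p3} × {x13, x14}, {p1, p2, p3} × {x13}, {p1, p2} × {x13, x14}, {p1, p3} × {x13, x14}, {p2, p3} × {x13, x14}, {p1, p2, p3} × {x13, x14}}; |τ_{X×Y}| = 27.

Enumerate products U × V with U ∈ τ_X, V ∈ τ_Y (deduplicated):
  ∅ × ∅ = {} (∅)
  {p1} × {x13} = {(p1,x13)}
  {p2} × {x13} = {(p2,x13)}
  {p3} × {x13} = {(p3,x13)}
  {p1} × {x13, x14} = {(p1,x13), (p1,x14)}
  {p1, p2} × {x13} = {(p1,x13), (p2,x13)}
  {p1, p3} × {x13} = {(p1,x13), (p3,x13)}
  {p2} × {x13, x14} = {(p2,x13), (p2,x14)}
  {p2, p3} × {x13} = {(p2,x13), (p3,x13)}
  {p3} × {x13, x14} = {(p3,x13), (p3,x14)}
  {p1, p2, p3} × {x13} = {(p1,x13), (p2,x13), (p3,x13)}
  {p1, p2} × {x13, x14} = {(p1,x13), (p1,x14), (p2,x13), (p2,x14)}
  {p1, p3} × {x13, x14} = {(p1,x13), (p1,x14), (p3,x13), (p3,x14)}
  {p2, p3} × {x13, x14} = {(p2,x13), (p2,x14), (p3,x13), (p3,x14)}
  {p1, p2, p3} × {x13, x14} = {(p1,x13), (p1,x14), (p2,x13), (p2,x14), (p3,x13), (p3,x14)}
These 15 distinct sets form the basis B.
Close under arbitrary unions to get τ_{X×Y}; counting gives |τ_{X×Y}| = 27.


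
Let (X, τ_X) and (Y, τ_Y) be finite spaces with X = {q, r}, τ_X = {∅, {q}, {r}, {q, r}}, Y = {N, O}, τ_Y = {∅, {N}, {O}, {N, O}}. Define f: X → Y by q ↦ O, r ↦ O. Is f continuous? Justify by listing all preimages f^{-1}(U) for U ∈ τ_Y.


f IS continuous.

Compute f^{-1}(U) for each U ∈ τ_Y:
  U = ∅: f^{-1}(U) = ∅ ∈ τ_X ✓.
  U = {N}: f^{-1}(U) = ∅ ∈ τ_X ✓.
  U = {O}: f^{-1}(U) = {q, r} ∈ τ_X ✓.
  U = {N, O}: f^{-1}(U) = {q, r} ∈ τ_X ✓.
Every preimage lies in τ_X, so f IS continuous.


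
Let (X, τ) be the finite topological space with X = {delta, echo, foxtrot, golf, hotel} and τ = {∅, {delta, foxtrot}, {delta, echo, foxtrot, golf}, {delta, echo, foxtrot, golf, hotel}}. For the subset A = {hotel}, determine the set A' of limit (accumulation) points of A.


A' = ∅

For each x ∈ X, list the open sets U ∈ τ with x ∈ U, then check whether U ∩ (A ∖ {x}) ≠ ∅ for every such U.
  x = delta: open {delta, foxtrot} ∋ x has {delta, foxtrot} ∩ (A ∖ {delta}) = ∅, so x is NOT a limit point.
  x = echo: open {delta, echo, foxtrot, golf} ∋ x has {delta, echo, foxtrot, golf} ∩ (A ∖ {echo}) = ∅, so x is NOT a limit point.
  x = foxtrot: open {delta, foxtrot} ∋ x has {delta, foxtrot} ∩ (A ∖ {foxtrot}) = ∅, so x is NOT a limit point.
  x = golf: open {delta, echo, foxtrot, golf} ∋ x has {delta, echo, foxtrot, golf} ∩ (A ∖ {golf}) = ∅, so x is NOT a limit point.
  x = hotel: open {delta, echo, foxtrot, golf, hotel} ∋ x has {delta, echo, foxtrot, golf, hotel} ∩ (A ∖ {hotel}) = ∅, so x is NOT a limit point.
Collecting: A' = ∅.


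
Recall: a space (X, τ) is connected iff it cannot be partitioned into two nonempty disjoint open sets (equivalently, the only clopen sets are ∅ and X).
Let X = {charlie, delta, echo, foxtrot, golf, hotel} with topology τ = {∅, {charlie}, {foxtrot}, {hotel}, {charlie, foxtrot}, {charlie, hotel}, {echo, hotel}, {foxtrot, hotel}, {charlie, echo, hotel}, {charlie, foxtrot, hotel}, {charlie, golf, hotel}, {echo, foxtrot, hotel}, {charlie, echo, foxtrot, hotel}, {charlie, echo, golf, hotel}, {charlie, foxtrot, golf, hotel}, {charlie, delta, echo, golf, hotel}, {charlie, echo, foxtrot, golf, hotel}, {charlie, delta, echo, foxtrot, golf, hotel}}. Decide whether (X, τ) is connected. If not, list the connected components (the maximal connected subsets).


(X, τ) is disconnected; components = [{foxtrot}, {charlie, delta, echo, golf, hotel}].

Find clopen sets (U ∈ τ with X ∖ U ∈ τ):
  U = ∅, X ∖ U = {charlie, delta, echo, foxtrot, golf, hotel} — both open, so U is clopen.
  U = {foxtrot}, X ∖ U = {charlie, delta, echo, golf, hotel} — both open, so U is clopen.
  U = {charlie, delta, echo, golf, hotel}, X ∖ U = {foxtrot} — both open, so U is clopen.
  U = {charlie, delta, echo, foxtrot, golf, hotel}, X ∖ U = ∅ — both open, so U is clopen.
Nontrivial clopen(s) exist: e.g. {charlie, delta, echo, golf, hotel}. So (X, τ) is disconnected.
Compute connected components by grouping points that agree on all clopens:
  component: {foxtrot}
  component: {charlie, delta, echo, golf, hotel}


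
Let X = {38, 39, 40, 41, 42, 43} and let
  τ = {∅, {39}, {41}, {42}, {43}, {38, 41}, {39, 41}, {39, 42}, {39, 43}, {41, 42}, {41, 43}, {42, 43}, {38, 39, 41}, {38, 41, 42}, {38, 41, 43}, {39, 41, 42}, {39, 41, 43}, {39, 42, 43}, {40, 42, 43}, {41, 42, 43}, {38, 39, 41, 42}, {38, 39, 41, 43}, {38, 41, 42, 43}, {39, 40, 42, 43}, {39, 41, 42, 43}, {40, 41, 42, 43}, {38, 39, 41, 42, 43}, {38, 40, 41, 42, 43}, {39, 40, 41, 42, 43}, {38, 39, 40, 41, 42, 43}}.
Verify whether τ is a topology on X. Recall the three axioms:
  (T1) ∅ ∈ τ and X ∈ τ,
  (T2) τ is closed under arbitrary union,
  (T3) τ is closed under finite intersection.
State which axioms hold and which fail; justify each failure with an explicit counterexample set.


τ IS a topology on X.

Axiom (T1): ∅ ∈ τ? Yes; X ∈ τ? Yes.
Axiom (T2/T3): check pairwise unions and intersections of members of τ.
All pairwise intersections and unions checked — each lies in τ. Therefore τ satisfies (T1), (T2), (T3): it IS a topology on X.


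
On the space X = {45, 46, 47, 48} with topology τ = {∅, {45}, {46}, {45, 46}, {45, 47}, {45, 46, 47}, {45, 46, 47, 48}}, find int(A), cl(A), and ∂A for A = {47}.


int(A) = ∅, cl(A) = {47, 48}, ∂A = {47, 48}.

Closed sets in (X, τ) are complements of opens:
  closed(X, τ) = {∅, {48}, {46, 48}, {47, 48}, {45, 47, 48}, {46, 47, 48}, {45, 46, 47, 48}}.
int(A) = ⋃ {U ∈ τ : U ⊆ A}. Opens contained in A: ∅.
Taking the union of these: int(A) = ∅.
cl(A) = ⋂ {C closed : A ⊆ C}. Closed sets containing A: {47, 48}, {45, 47, 48}, {46, 47, 48}, {45, 46, 47, 48}.
Intersecting these: cl(A) = {47, 48}.
∂A = cl(A) ∖ int(A) = {47, 48} ∖ ∅ = {47, 48}.


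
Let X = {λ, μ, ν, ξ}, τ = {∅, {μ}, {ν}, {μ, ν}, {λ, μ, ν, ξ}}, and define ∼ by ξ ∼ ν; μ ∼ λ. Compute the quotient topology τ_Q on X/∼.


X/∼ = {[λ=μ], [ν=ξ]}; |τ_Q| = 2.

Equivalence classes: [λ=μ], [ν=ξ].
Quotient map π: X → X/∼ sends λ ↦ [λ=μ], μ ↦ [λ=μ], ν ↦ [ν=ξ], ξ ↦ [ν=ξ].
For each subset V ⊆ X/∼, compute π^{-1}(V) ⊆ X and check whether π^{-1}(V) ∈ τ. V is open in τ_Q iff π^{-1}(V) ∈ τ.
  V = {}: π^{-1}(V) = ∅ ∈ τ ✓.
  V = {[λ=μ]}: π^{-1}(V) = {λ, μ} ∉ τ ✗.
  V = {[ν=ξ]}: π^{-1}(V) = {ν, ξ} ∉ τ ✗.
  V = {[λ=μ], [ν=ξ]}: π^{-1}(V) = {λ, μ, ν, ξ} ∈ τ ✓.
Open sets in the quotient: τ_Q = {{}, {[λ=μ], [ν=ξ]}} (2 elements).


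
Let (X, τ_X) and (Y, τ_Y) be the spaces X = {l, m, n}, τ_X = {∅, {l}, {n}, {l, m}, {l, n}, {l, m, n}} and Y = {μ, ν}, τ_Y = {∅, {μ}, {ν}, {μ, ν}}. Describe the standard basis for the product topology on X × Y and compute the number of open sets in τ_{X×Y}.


Basis B = {∅ × ∅, {l} × {μ}, {l} × {ν}, {n} × {μ}, {n} × {ν}, {l} × {μ, ν}, {l, m} × {μ}, {l, n} × {μ}, {l, m} × {ν}, {l, n} × {ν}, {n} × {μ, ν}, {l, m, n} × {μ}, {l, m, n} × {ν}, {l, m} × {μ, ν}, {l, n} × {μ, ν}, {l, m, n} × {μ, ν}}; |τ_{X×Y}| = 36.

Enumerate products U × V with U ∈ τ_X, V ∈ τ_Y (deduplicated):
  ∅ × ∅ = {} (∅)
  {l} × {μ} = {(l,μ)}
  {l} × {ν} = {(l,ν)}
  {n} × {μ} = {(n,μ)}
  {n} × {ν} = {(n,ν)}
  {l} × {μ, ν} = {(l,μ), (l,ν)}
  {l, m} × {μ} = {(l,μ), (m,μ)}
  {l, n} × {μ} = {(l,μ), (n,μ)}
  {l, m} × {ν} = {(l,ν), (m,ν)}
  {l, n} × {ν} = {(l,ν), (n,ν)}
  {n} × {μ, ν} = {(n,μ), (n,ν)}
  {l, m, n} × {μ} = {(l,μ), (m,μ), (n,μ)}
  {l, m, n} × {ν} = {(l,ν), (m,ν), (n,ν)}
  {l, m} × {μ, ν} = {(l,μ), (l,ν), (m,μ), (m,ν)}
  {l, n} × {μ, ν} = {(l,μ), (l,ν), (n,μ), (n,ν)}
  {l, m, n} × {μ, ν} = {(l,μ), (l,ν), (m,μ), (m,ν), (n,μ), (n,ν)}
These 16 distinct sets form the basis B.
Close under arbitrary unions to get τ_{X×Y}; counting gives |τ_{X×Y}| = 36.


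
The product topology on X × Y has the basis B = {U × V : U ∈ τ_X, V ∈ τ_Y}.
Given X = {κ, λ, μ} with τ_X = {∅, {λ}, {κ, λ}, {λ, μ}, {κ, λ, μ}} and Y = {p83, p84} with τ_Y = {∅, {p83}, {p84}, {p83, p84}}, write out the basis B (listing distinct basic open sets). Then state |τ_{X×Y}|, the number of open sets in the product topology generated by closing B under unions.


Basis B = {∅ × ∅, {λ} × {p83}, {λ} × {p84}, {κ, λ} × {p83}, {κ, λ} × {p84}, {λ} × {p83, p84}, {λ, μ} × {p83}, {λ, μ} × {p84}, {κ, λ, μ} × {p83}, {κ, λ, μ} × {p84}, {κ, λ} × {p83, p84}, {λ, μ} × {p83, p84}, {κ, λ, μ} × {p83, p84}}; |τ_{X×Y}| = 25.

Enumerate products U × V with U ∈ τ_X, V ∈ τ_Y (deduplicated):
  ∅ × ∅ = {} (∅)
  {λ} × {p83} = {(λ,p83)}
  {λ} × {p84} = {(λ,p84)}
  {κ, λ} × {p83} = {(κ,p83), (λ,p83)}
  {κ, λ} × {p84} = {(κ,p84), (λ,p84)}
  {λ} × {p83, p84} = {(λ,p83), (λ,p84)}
  {λ, μ} × {p83} = {(λ,p83), (μ,p83)}
  {λ, μ} × {p84} = {(λ,p84), (μ,p84)}
  {κ, λ, μ} × {p83} = {(κ,p83), (λ,p83), (μ,p83)}
  {κ, λ, μ} × {p84} = {(κ,p84), (λ,p84), (μ,p84)}
  {κ, λ} × {p83, p84} = {(κ,p83), (κ,p84), (λ,p83), (λ,p84)}
  {λ, μ} × {p83, p84} = {(λ,p83), (λ,p84), (μ,p83), (μ,p84)}
  {κ, λ, μ} × {p83, p84} = {(κ,p83), (κ,p84), (λ,p83), (λ,p84), (μ,p83), (μ,p84)}
These 13 distinct sets form the basis B.
Close under arbitrary unions to get τ_{X×Y}; counting gives |τ_{X×Y}| = 25.


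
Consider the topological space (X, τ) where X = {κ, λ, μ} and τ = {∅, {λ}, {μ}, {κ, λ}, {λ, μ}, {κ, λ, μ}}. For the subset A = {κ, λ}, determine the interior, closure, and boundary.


int(A) = {κ, λ}, cl(A) = {κ, λ}, ∂A = ∅.

Closed sets in (X, τ) are complements of opens:
  closed(X, τ) = {∅, {κ}, {μ}, {κ, λ}, {κ, μ}, {κ, λ, μ}}.
int(A) = ⋃ {U ∈ τ : U ⊆ A}. Opens contained in A: ∅, {λ}, {κ, λ}.
Taking the union of these: int(A) = {κ, λ}.
cl(A) = ⋂ {C closed : A ⊆ C}. Closed sets containing A: {κ, λ}, {κ, λ, μ}.
Intersecting these: cl(A) = {κ, λ}.
∂A = cl(A) ∖ int(A) = {κ, λ} ∖ {κ, λ} = ∅.


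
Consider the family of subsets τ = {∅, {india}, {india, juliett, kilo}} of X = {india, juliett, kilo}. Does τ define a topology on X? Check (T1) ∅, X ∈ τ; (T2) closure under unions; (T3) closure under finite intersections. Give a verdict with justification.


τ IS a topology on X.

Axiom (T1): ∅ ∈ τ? Yes; X ∈ τ? Yes.
Axiom (T2/T3): check pairwise unions and intersections of members of τ.
All pairwise intersections and unions checked — each lies in τ. Therefore τ satisfies (T1), (T2), (T3): it IS a topology on X.


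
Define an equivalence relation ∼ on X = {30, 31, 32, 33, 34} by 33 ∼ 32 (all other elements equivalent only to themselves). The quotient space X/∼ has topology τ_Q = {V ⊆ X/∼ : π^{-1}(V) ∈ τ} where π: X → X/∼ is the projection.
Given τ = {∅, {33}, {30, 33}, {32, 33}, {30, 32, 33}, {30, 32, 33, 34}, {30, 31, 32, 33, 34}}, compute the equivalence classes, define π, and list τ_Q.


X/∼ = {[30], [31], [32=33], [34]}; |τ_Q| = 5.

Equivalence classes: [30], [31], [32=33], [34].
Quotient map π: X → X/∼ sends 30 ↦ [30], 31 ↦ [31], 32 ↦ [32=33], 33 ↦ [32=33], 34 ↦ [34].
For each subset V ⊆ X/∼, compute π^{-1}(V) ⊆ X and check whether π^{-1}(V) ∈ τ. V is open in τ_Q iff π^{-1}(V) ∈ τ.
  V = {}: π^{-1}(V) = ∅ ∈ τ ✓.
  V = {[30]}: π^{-1}(V) = {30} ∉ τ ✗.
  V = {[31]}: π^{-1}(V) = {31} ∉ τ ✗.
  V = {[30], [31]}: π^{-1}(V) = {30, 31} ∉ τ ✗.
  V = {[32=33]}: π^{-1}(V) = {32, 33} ∈ τ ✓.
  V = {[30], [32=33]}: π^{-1}(V) = {30, 32, 33} ∈ τ ✓.
  V = {[31], [32=33]}: π^{-1}(V) = {31, 32, 33} ∉ τ ✗.
  V = {[30], [31], [32=33]}: π^{-1}(V) = {30, 31, 32, 33} ∉ τ ✗.
  V = {[34]}: π^{-1}(V) = {34} ∉ τ ✗.
  V = {[30], [34]}: π^{-1}(V) = {30, 34} ∉ τ ✗.
  V = {[31], [34]}: π^{-1}(V) = {31, 34} ∉ τ ✗.
  V = {[30], [31], [34]}: π^{-1}(V) = {30, 31, 34} ∉ τ ✗.
  V = {[32=33], [34]}: π^{-1}(V) = {32, 33, 34} ∉ τ ✗.
  V = {[30], [32=33], [34]}: π^{-1}(V) = {30, 32, 33, 34} ∈ τ ✓.
  V = {[31], [32=33], [34]}: π^{-1}(V) = {31, 32, 33, 34} ∉ τ ✗.
  V = {[30], [31], [32=33], [34]}: π^{-1}(V) = {30, 31, 32, 33, 34} ∈ τ ✓.
Open sets in the quotient: τ_Q = {{}, {[32=33]}, {[30], [32=33]}, {[30], [32=33], [34]}, {[30], [31], [32=33], [34]}} (5 elements).


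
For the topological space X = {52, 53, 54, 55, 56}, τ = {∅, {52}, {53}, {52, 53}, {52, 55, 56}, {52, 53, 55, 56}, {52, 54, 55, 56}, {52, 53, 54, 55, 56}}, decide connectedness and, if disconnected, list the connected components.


(X, τ) is disconnected; components = [{53}, {52, 54, 55, 56}].

Find clopen sets (U ∈ τ with X ∖ U ∈ τ):
  U = ∅, X ∖ U = {52, 53, 54, 55, 56} — both open, so U is clopen.
  U = {53}, X ∖ U = {52, 54, 55, 56} — both open, so U is clopen.
  U = {52, 54, 55, 56}, X ∖ U = {53} — both open, so U is clopen.
  U = {52, 53, 54, 55, 56}, X ∖ U = ∅ — both open, so U is clopen.
Nontrivial clopen(s) exist: e.g. {53}. So (X, τ) is disconnected.
Compute connected components by grouping points that agree on all clopens:
  component: {53}
  component: {52, 54, 55, 56}


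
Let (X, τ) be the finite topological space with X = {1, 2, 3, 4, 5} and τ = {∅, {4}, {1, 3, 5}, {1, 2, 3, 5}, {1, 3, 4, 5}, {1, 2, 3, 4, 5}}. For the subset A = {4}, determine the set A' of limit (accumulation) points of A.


A' = ∅

For each x ∈ X, list the open sets U ∈ τ with x ∈ U, then check whether U ∩ (A ∖ {x}) ≠ ∅ for every such U.
  x = 1: open {1, 3, 5} ∋ x has {1, 3, 5} ∩ (A ∖ {1}) = ∅, so x is NOT a limit point.
  x = 2: open {1, 2, 3, 5} ∋ x has {1, 2, 3, 5} ∩ (A ∖ {2}) = ∅, so x is NOT a limit point.
  x = 3: open {1, 3, 5} ∋ x has {1, 3, 5} ∩ (A ∖ {3}) = ∅, so x is NOT a limit point.
  x = 4: open {4} ∋ x has {4} ∩ (A ∖ {4}) = ∅, so x is NOT a limit point.
  x = 5: open {1, 3, 5} ∋ x has {1, 3, 5} ∩ (A ∖ {5}) = ∅, so x is NOT a limit point.
Collecting: A' = ∅.


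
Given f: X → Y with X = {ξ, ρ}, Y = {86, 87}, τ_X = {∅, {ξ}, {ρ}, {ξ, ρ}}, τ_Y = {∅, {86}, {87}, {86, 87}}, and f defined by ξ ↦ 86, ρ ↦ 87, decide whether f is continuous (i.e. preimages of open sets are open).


f IS continuous.

Compute f^{-1}(U) for each U ∈ τ_Y:
  U = ∅: f^{-1}(U) = ∅ ∈ τ_X ✓.
  U = {86}: f^{-1}(U) = {ξ} ∈ τ_X ✓.
  U = {87}: f^{-1}(U) = {ρ} ∈ τ_X ✓.
  U = {86, 87}: f^{-1}(U) = {ξ, ρ} ∈ τ_X ✓.
Every preimage lies in τ_X, so f IS continuous.


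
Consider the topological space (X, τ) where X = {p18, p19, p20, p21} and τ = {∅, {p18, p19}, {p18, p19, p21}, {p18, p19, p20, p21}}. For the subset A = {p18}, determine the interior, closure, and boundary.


int(A) = ∅, cl(A) = {p18, p19, p20, p21}, ∂A = {p18, p19, p20, p21}.

Closed sets in (X, τ) are complements of opens:
  closed(X, τ) = {∅, {p20}, {p20, p21}, {p18, p19, p20, p21}}.
int(A) = ⋃ {U ∈ τ : U ⊆ A}. Opens contained in A: ∅.
Taking the union of these: int(A) = ∅.
cl(A) = ⋂ {C closed : A ⊆ C}. Closed sets containing A: {p18, p19, p20, p21}.
Intersecting these: cl(A) = {p18, p19, p20, p21}.
∂A = cl(A) ∖ int(A) = {p18, p19, p20, p21} ∖ ∅ = {p18, p19, p20, p21}.


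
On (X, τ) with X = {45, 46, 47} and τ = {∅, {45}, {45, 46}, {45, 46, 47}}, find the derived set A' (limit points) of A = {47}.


A' = ∅

For each x ∈ X, list the open sets U ∈ τ with x ∈ U, then check whether U ∩ (A ∖ {x}) ≠ ∅ for every such U.
  x = 45: open {45} ∋ x has {45} ∩ (A ∖ {45}) = ∅, so x is NOT a limit point.
  x = 46: open {45, 46} ∋ x has {45, 46} ∩ (A ∖ {46}) = ∅, so x is NOT a limit point.
  x = 47: open {45, 46, 47} ∋ x has {45, 46, 47} ∩ (A ∖ {47}) = ∅, so x is NOT a limit point.
Collecting: A' = ∅.


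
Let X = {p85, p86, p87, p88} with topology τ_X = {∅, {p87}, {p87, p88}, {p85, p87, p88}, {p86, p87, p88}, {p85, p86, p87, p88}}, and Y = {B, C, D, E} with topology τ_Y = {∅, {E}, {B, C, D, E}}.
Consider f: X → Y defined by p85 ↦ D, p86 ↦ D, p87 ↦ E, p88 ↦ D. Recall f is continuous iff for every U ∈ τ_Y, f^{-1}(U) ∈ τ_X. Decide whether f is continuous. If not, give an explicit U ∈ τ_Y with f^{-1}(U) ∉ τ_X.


f IS continuous.

Compute f^{-1}(U) for each U ∈ τ_Y:
  U = ∅: f^{-1}(U) = ∅ ∈ τ_X ✓.
  U = {E}: f^{-1}(U) = {p87} ∈ τ_X ✓.
  U = {B, C, D, E}: f^{-1}(U) = {p85, p86, p87, p88} ∈ τ_X ✓.
Every preimage lies in τ_X, so f IS continuous.


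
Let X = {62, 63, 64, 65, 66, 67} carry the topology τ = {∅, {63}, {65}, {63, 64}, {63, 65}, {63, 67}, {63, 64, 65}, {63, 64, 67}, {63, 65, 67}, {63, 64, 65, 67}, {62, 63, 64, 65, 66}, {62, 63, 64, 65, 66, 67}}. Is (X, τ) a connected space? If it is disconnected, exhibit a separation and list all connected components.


(X, τ) is connected.

Find clopen sets (U ∈ τ with X ∖ U ∈ τ):
  U = ∅, X ∖ U = {62, 63, 64, 65, 66, 67} — both open, so U is clopen.
  U = {62, 63, 64, 65, 66, 67}, X ∖ U = ∅ — both open, so U is clopen.
Only trivial clopens (∅ and X) exist, so (X, τ) is connected.
Compute connected components by grouping points that agree on all clopens:
  component: {62, 63, 64, 65, 66, 67}


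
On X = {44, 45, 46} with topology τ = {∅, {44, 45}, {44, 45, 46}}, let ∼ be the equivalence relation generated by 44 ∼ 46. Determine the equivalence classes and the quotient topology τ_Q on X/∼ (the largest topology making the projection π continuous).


X/∼ = {[44=46], [45]}; |τ_Q| = 2.

Equivalence classes: [44=46], [45].
Quotient map π: X → X/∼ sends 44 ↦ [44=46], 45 ↦ [45], 46 ↦ [44=46].
For each subset V ⊆ X/∼, compute π^{-1}(V) ⊆ X and check whether π^{-1}(V) ∈ τ. V is open in τ_Q iff π^{-1}(V) ∈ τ.
  V = {}: π^{-1}(V) = ∅ ∈ τ ✓.
  V = {[44=46]}: π^{-1}(V) = {44, 46} ∉ τ ✗.
  V = {[45]}: π^{-1}(V) = {45} ∉ τ ✗.
  V = {[44=46], [45]}: π^{-1}(V) = {44, 45, 46} ∈ τ ✓.
Open sets in the quotient: τ_Q = {{}, {[44=46], [45]}} (2 elements).


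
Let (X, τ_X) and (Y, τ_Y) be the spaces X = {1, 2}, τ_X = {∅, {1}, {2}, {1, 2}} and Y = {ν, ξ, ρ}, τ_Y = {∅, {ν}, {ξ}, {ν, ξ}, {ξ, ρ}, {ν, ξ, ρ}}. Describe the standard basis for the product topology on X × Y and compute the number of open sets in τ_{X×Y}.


Basis B = {∅ × ∅, {1} × {ν}, {1} × {ξ}, {2} × {ν}, {2} × {ξ}, {1} × {ν, ξ}, {1, 2} × {ν}, {1} × {ξ, ρ}, {1, 2} × {ξ}, {2} × {ν, ξ}, {2} × {ξ, ρ}, {1} × {ν, ξ, ρ}, {2} × {ν, ξ, ρ}, {1, 2} × {ν, ξ}, {1, 2} × {ξ, ρ}, {1, 2} × {ν, ξ, ρ}}; |τ_{X×Y}| = 36.

Enumerate products U × V with U ∈ τ_X, V ∈ τ_Y (deduplicated):
  ∅ × ∅ = {} (∅)
  {1} × {ν} = {(1,ν)}
  {1} × {ξ} = {(1,ξ)}
  {2} × {ν} = {(2,ν)}
  {2} × {ξ} = {(2,ξ)}
  {1} × {ν, ξ} = {(1,ν), (1,ξ)}
  {1, 2} × {ν} = {(1,ν), (2,ν)}
  {1} × {ξ, ρ} = {(1,ξ), (1,ρ)}
  {1, 2} × {ξ} = {(1,ξ), (2,ξ)}
  {2} × {ν, ξ} = {(2,ν), (2,ξ)}
  {2} × {ξ, ρ} = {(2,ξ), (2,ρ)}
  {1} × {ν, ξ, ρ} = {(1,ν), (1,ξ), (1,ρ)}
  {2} × {ν, ξ, ρ} = {(2,ν), (2,ξ), (2,ρ)}
  {1, 2} × {ν, ξ} = {(1,ν), (1,ξ), (2,ν), (2,ξ)}
  {1, 2} × {ξ, ρ} = {(1,ξ), (1,ρ), (2,ξ), (2,ρ)}
  {1, 2} × {ν, ξ, ρ} = {(1,ν), (1,ξ), (1,ρ), (2,ν), (2,ξ), (2,ρ)}
These 16 distinct sets form the basis B.
Close under arbitrary unions to get τ_{X×Y}; counting gives |τ_{X×Y}| = 36.
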